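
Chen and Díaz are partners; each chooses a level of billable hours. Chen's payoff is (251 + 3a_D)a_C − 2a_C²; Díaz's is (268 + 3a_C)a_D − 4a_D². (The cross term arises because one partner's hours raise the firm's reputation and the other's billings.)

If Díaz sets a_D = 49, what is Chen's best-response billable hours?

99.5

Expanding Chen's payoff: 251a_C + 3a_Da_C − 2a_C².
∂π/∂a_C = 251 + 3a_D − 4a_C = 0, so a_C = 62.75 + 0.75a_D.
At a_D = 49: a_C = 62.75 + 0.75·49 = 99.5.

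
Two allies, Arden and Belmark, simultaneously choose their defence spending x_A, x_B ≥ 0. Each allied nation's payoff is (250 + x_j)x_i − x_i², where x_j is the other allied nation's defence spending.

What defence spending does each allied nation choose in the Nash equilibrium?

250

Arden's payoff is (250 + x_B)x_A − x_A².
∂π/∂x_A = 250 + x_B − 2x_A = 0, so x_A = 125 + 0.5x_B.
The game is symmetric, so in equilibrium x_B = x_A: the reaction function gives 0.5x_A = 125, hence x_A = 250.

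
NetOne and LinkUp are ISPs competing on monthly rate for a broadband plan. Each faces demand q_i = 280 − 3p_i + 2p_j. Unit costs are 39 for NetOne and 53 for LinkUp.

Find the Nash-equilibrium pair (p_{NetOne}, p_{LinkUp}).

NetOne's profit: π = (p_{NetOne} − 39)(280 − 3p_{NetOne} + 2p_{LinkUp}).
∂π/∂p_{NetOne} = 397 − 6p_{NetOne} + 2p_{LinkUp} = 0 ⇒ p_{NetOne} = 397/6 + (1/3)p_{LinkUp}.
Similarly p_{LinkUp} = 439/6 + (1/3)p_{NetOne}.
Plugging p_{LinkUp} into NetOne's best response: p_{NetOne} = 397/6 + (1/3)(439/6 + (1/3)p_{NetOne}) ⇒ (8/9)p_{NetOne} = 815/9, so p_{NetOne} = 101.875.
Then p_{LinkUp} = 439/6 + (1/3)·101.875 = 107.125.

101.875, 107.125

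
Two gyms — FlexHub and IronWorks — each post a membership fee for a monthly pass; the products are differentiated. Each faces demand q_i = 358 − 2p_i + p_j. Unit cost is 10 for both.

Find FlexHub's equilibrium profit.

FlexHub's profit: π = (p_{FlexHub} − 10)(358 − 2p_{FlexHub} + p_{IronWorks}).
∂π/∂p_{FlexHub} = 378 − 4p_{FlexHub} + p_{IronWorks} = 0 ⇒ p_{FlexHub} = 94.5 + 0.25p_{IronWorks}.
The game is symmetric, so in equilibrium p_{IronWorks} = p_{FlexHub}: the reaction function gives 0.75p_{FlexHub} = 94.5, hence p_{FlexHub} = 126.
q_{FlexHub} = 358 − 2·126 + 126 = 232.
Profit = (126 − 10)·232 = 26912.

26912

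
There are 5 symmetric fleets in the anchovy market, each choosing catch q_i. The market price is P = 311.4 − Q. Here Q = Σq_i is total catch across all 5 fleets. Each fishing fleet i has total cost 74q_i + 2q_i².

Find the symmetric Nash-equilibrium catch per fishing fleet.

23.74

A representative fishing fleet's profit is π_i = q_i(311.4 − Q) − 74q_i − 2q_i², with Q = q_i + Σ_{j≠i} q_j.
First-order condition: 237.4 − 6q_i − Σ_{j≠i} q_j = 0.
In a symmetric equilibrium every fishing fleet chooses the same q, so Σ_{j≠i} q_j = 4q. The condition becomes 237.4 − 10q = 0, giving q = 237.4/10 = 23.74.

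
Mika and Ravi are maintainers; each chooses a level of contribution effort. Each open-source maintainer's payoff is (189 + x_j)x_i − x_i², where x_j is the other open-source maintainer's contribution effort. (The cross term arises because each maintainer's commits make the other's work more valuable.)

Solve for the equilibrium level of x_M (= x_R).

Mika's payoff is (189 + x_R)x_M − x_M².
∂π/∂x_M = 189 + x_R − 2x_M = 0, so x_M = 94.5 + 0.5x_R.
By symmetry x_R = x_M; substituting into the reaction function, 0.5x_M = 94.5 and x_M = 189.

189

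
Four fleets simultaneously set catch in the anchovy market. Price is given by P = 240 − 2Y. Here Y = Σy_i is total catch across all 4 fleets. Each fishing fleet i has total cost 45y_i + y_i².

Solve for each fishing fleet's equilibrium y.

16.25

A representative fishing fleet's profit is π_i = y_i(240 − 2Y) − 45y_i − y_i², with Y = y_i + Σ_{j≠i} y_j.
First-order condition: 195 − 6y_i − 2Σ_{j≠i} y_j = 0.
With identical fishing fleets, set every y_j = y: then 195 − 6y − 6y = 0, i.e. y = 195/12 = 16.25.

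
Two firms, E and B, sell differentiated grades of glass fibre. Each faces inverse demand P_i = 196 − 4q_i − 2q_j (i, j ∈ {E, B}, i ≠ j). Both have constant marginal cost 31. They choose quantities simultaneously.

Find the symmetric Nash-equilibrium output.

Firm E's profit: π = q_E(196 − 4q_E − 2q_B) − 31q_E.
∂π/∂q_E = 165 − 8q_E − 2q_B = 0 ⇒ q_E = 20.625 − 0.25q_B.
The game is symmetric, so in equilibrium q_B = q_E: the reaction function gives 1.25q_E = 20.625, hence q_E = 16.5.

16.5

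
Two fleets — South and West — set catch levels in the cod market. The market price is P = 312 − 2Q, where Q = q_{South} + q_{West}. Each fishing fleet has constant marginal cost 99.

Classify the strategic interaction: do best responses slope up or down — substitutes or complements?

Fishing fleet South's profit: π = q_{South}(312 − 2(q_{South} + q_{West})) − 99q_{South}.
∂π/∂q_{South} = 213 − 4q_{South} − 2q_{West} = 0, so q_{South} = 53.25 − 0.5q_{West}.
The best-response slope dq_{South}/dq_{West} = −0.5 < 0: the reaction function is downward-sloping, so the choices are strategic substitutes.

strategic substitutes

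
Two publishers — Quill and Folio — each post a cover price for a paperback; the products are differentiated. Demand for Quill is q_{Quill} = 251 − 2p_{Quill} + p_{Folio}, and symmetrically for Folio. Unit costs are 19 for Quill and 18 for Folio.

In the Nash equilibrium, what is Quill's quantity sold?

Quill's profit: π = (p_{Quill} − 19)(251 − 2p_{Quill} + p_{Folio}).
∂π/∂p_{Quill} = 289 − 4p_{Quill} + p_{Folio} = 0 ⇒ p_{Quill} = 72.25 + 0.25p_{Folio}.
Similarly p_{Folio} = 71.75 + 0.25p_{Quill}.
Solving the two reaction functions simultaneously: (1 − (0.25)(0.25))p_{Quill} = 72.25 + 0.25·71.75, so 0.9375p_{Quill} = 90.1875 and p_{Quill} = 96.2.
Then p_{Folio} = 71.75 + 0.25·96.2 = 95.8.
q_{Quill} = 251 − 2·96.2 + 95.8 = 154.4.

154.4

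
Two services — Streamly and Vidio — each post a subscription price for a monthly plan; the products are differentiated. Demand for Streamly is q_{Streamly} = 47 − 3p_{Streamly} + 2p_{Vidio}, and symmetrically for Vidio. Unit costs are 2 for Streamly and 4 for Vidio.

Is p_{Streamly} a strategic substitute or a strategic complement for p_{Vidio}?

Streamly's profit: π = (p_{Streamly} − 2)(47 − 3p_{Streamly} + 2p_{Vidio}).
∂π/∂p_{Streamly} = 53 − 6p_{Streamly} + 2p_{Vidio} = 0 ⇒ p_{Streamly} = 53/6 + (1/3)p_{Vidio}.
The best-response slope dp_{Streamly}/dp_{Vidio} = 1/3 > 0: the reaction function is upward-sloping, so the choices are strategic complements.

strategic complements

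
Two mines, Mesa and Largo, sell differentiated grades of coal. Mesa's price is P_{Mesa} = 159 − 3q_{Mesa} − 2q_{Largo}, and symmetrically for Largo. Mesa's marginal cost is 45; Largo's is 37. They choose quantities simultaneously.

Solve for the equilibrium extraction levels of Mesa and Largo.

13.75, 15.75

Mine Mesa's profit: π = q_{Mesa}(159 − 3q_{Mesa} − 2q_{Largo}) − 45q_{Mesa}.
∂π/∂q_{Mesa} = 114 − 6q_{Mesa} − 2q_{Largo} = 0 ⇒ q_{Mesa} = 19 − (1/3)q_{Largo}.
Similarly q_{Largo} = 61/3 − (1/3)q_{Mesa}.
Substituting the second reaction function into the first: q_{Mesa} = 19 − (1/3)(61/3 − (1/3)q_{Mesa}), which gives (8/9)q_{Mesa} = 110/9 ⇒ q_{Mesa} = 13.75.
Then q_{Largo} = 61/3 − (1/3)·13.75 = 15.75.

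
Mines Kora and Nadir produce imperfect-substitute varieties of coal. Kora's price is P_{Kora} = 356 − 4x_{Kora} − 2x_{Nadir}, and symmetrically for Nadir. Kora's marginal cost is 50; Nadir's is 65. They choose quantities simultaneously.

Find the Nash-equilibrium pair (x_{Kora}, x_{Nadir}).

Mine Kora's profit: π = x_{Kora}(356 − 4x_{Kora} − 2x_{Nadir}) − 50x_{Kora}.
∂π/∂x_{Kora} = 306 − 8x_{Kora} − 2x_{Nadir} = 0 ⇒ x_{Kora} = 38.25 − 0.25x_{Nadir}.
Similarly x_{Nadir} = 36.375 − 0.25x_{Kora}.
Solving the two reaction functions simultaneously: (1 − (−0.25)(−0.25))x_{Kora} = 38.25 − 0.25·36.375, so 0.9375x_{Kora} = 933/32 and x_{Kora} = 31.1.
Then x_{Nadir} = 36.375 − 0.25·31.1 = 28.6.

31.1, 28.6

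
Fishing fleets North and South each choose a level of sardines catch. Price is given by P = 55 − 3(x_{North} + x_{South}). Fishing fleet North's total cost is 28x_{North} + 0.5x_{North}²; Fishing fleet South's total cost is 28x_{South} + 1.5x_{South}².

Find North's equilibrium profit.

Fishing fleet North's profit: π = x_{North}(55 − 3(x_{North} + x_{South})) − 28x_{North} − 0.5x_{North}².
∂π/∂x_{North} = 27 − 7x_{North} − 3x_{South} = 0, so x_{North} = 27/7 − (3/7)x_{South}.
For South: ∂π/∂x_{South} = 27 − 9x_{South} − 3x_{North} = 0 ⇒ x_{South} = 3 − (1/3)x_{North}.
Solving the two reaction functions simultaneously: (1 − (−3/7)(−1/3))x_{North} = 27/7 − (3/7)·3, so (6/7)x_{North} = 18/7 and x_{North} = 3.
Then x_{South} = 3 − (1/3)·3 = 2.
Price P = 55 − 3·5 = 40.
North's profit: (40 − 28)·3 − 0.5(3)² = 31.5.

31.5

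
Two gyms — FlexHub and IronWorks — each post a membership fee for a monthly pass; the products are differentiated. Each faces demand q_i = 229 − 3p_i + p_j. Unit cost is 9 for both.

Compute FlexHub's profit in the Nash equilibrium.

5342.52

FlexHub's profit: π = (p_{FlexHub} − 9)(229 − 3p_{FlexHub} + p_{IronWorks}).
∂π/∂p_{FlexHub} = 256 − 6p_{FlexHub} + p_{IronWorks} = 0 ⇒ p_{FlexHub} = 128/3 + (1/6)p_{IronWorks}.
Setting p_{FlexHub} = p_{IronWorks} in the reaction function: p_{FlexHub} = 128/3 + (1/6)p_{FlexHub}, so p_{FlexHub} = (128/3) / (5/6) = 51.2.
q_{FlexHub} = 229 − 3·51.2 + 51.2 = 126.6.
Profit = (51.2 − 9)·126.6 = 5342.52.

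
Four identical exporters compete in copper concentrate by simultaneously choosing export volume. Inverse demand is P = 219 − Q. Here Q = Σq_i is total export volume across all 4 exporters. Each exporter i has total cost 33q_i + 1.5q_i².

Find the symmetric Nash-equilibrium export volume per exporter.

23.25

A representative exporter's profit is π_i = q_i(219 − Q) − 33q_i − 1.5q_i², with Q = q_i + Σ_{j≠i} q_j.
First-order condition: 186 − 5q_i − Σ_{j≠i} q_j = 0.
Imposing symmetry (q_j = q for all j) turns Σ_{j≠i} q_j into 3q, so 186 = 8q and q = 23.25.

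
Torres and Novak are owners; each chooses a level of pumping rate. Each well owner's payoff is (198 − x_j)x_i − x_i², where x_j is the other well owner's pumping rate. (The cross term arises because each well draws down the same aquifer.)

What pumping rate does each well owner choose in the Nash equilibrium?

66

Torres's payoff is (198 − x_N)x_T − x_T².
∂π/∂x_T = 198 − x_N − 2x_T = 0, so x_T = 99 − 0.5x_N.
By symmetry x_N = x_T; substituting into the reaction function, 1.5x_T = 99 and x_T = 66.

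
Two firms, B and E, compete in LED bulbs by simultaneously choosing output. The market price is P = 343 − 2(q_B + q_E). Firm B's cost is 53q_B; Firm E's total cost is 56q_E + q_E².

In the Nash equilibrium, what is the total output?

86.7

Firm B's profit: π = q_B(343 − 2(q_B + q_E)) − 53q_B.
∂π/∂q_B = 290 − 4q_B − 2q_E = 0, so q_B = 72.5 − 0.5q_E.
For E: ∂π/∂q_E = 287 − 6q_E − 2q_B = 0 ⇒ q_E = 287/6 − (1/3)q_B.
Plugging q_E into B's best response: q_B = 72.5 − 0.5(287/6 − (1/3)q_B) ⇒ (5/6)q_B = 583/12, so q_B = 58.3.
Then q_E = 287/6 − (1/3)·58.3 = 28.4.
Total output: 58.3 + 28.4 = 86.7.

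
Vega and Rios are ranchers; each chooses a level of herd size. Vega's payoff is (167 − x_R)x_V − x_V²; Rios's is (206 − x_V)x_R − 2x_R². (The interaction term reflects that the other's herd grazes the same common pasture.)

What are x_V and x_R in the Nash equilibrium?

66, 35

Expanding Vega's payoff: 167x_V − x_Rx_V − x_V².
∂π/∂x_V = 167 − x_R − 2x_V = 0, so x_V = 83.5 − 0.5x_R.
Likewise for Rios: x_R = 51.5 − 0.25x_V.
Plugging x_R into Vega's best response: x_V = 83.5 − 0.5(51.5 − 0.25x_V) ⇒ 0.875x_V = 57.75, so x_V = 66.
Then x_R = 51.5 − 0.25·66 = 35.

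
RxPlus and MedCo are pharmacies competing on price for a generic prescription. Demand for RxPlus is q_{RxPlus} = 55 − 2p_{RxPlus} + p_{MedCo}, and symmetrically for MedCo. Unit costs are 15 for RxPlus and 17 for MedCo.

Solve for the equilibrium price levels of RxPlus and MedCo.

28.6, 29.4

RxPlus's profit: π = (p_{RxPlus} − 15)(55 − 2p_{RxPlus} + p_{MedCo}).
∂π/∂p_{RxPlus} = 85 − 4p_{RxPlus} + p_{MedCo} = 0 ⇒ p_{RxPlus} = 21.25 + 0.25p_{MedCo}.
Similarly p_{MedCo} = 22.25 + 0.25p_{RxPlus}.
Substituting the second reaction function into the first: p_{RxPlus} = 21.25 + 0.25(22.25 + 0.25p_{RxPlus}), which gives 0.9375p_{RxPlus} = 26.8125 ⇒ p_{RxPlus} = 28.6.
Then p_{MedCo} = 22.25 + 0.25·28.6 = 29.4.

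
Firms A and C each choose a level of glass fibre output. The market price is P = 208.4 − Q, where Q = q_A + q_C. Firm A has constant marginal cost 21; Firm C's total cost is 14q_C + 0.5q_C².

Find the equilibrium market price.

94.56

Firm A's profit: π = q_A(208.4 − (q_A + q_C)) − 21q_A.
∂π/∂q_A = 187.4 − 2q_A − q_C = 0, so q_A = 93.7 − 0.5q_C.
For C: ∂π/∂q_C = 194.4 − 3q_C − q_A = 0 ⇒ q_C = 64.8 − (1/3)q_A.
Solving the two reaction functions simultaneously: (1 − (−0.5)(−1/3))q_A = 93.7 − 0.5·64.8, so (5/6)q_A = 61.3 and q_A = 73.56.
Then q_C = 64.8 − (1/3)·73.56 = 40.28.
Equilibrium price: P = 208.4 − 113.84 = 94.56.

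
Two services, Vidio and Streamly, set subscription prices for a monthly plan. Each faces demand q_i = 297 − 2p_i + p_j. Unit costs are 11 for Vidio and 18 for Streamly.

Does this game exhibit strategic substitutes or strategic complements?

Vidio's profit: π = (p_{Vidio} − 11)(297 − 2p_{Vidio} + p_{Streamly}).
∂π/∂p_{Vidio} = 319 − 4p_{Vidio} + p_{Streamly} = 0 ⇒ p_{Vidio} = 79.75 + 0.25p_{Streamly}.
The best-response slope dp_{Vidio}/dp_{Streamly} = 0.25 > 0: the reaction function is upward-sloping, so the choices are strategic complements.

strategic complements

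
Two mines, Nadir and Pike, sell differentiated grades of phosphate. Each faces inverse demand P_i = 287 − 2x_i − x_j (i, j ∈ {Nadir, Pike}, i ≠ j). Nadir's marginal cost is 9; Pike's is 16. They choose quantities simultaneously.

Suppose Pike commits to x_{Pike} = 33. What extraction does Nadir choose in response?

Mine Nadir's profit: π = x_{Nadir}(287 − 2x_{Nadir} − x_{Pike}) − 9x_{Nadir}.
∂π/∂x_{Nadir} = 278 − 4x_{Nadir} − x_{Pike} = 0 ⇒ x_{Nadir} = 69.5 − 0.25x_{Pike}.
At x_{Pike} = 33: x_{Nadir} = 69.5 − 0.25·33 = 61.25.

61.25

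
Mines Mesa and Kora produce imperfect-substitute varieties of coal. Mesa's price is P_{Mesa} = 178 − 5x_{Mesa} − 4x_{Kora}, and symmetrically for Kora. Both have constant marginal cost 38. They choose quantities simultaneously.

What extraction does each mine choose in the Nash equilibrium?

Mine Mesa's profit: π = x_{Mesa}(178 − 5x_{Mesa} − 4x_{Kora}) − 38x_{Mesa}.
∂π/∂x_{Mesa} = 140 − 10x_{Mesa} − 4x_{Kora} = 0 ⇒ x_{Mesa} = 14 − 0.4x_{Kora}.
Setting x_{Mesa} = x_{Kora} in the reaction function: x_{Mesa} = 14 − 0.4x_{Mesa}, so x_{Mesa} = 14 / 1.4 = 10.

10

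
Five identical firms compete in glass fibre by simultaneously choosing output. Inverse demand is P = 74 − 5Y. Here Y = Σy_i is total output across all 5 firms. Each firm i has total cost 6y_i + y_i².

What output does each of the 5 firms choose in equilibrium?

2.125

A representative firm's profit is π_i = y_i(74 − 5Y) − 6y_i − y_i², with Y = y_i + Σ_{j≠i} y_j.
First-order condition: 68 − 12y_i − 5Σ_{j≠i} y_j = 0.
With identical firms, set every y_j = y: then 68 − 12y − 20y = 0, i.e. y = 68/32 = 2.125.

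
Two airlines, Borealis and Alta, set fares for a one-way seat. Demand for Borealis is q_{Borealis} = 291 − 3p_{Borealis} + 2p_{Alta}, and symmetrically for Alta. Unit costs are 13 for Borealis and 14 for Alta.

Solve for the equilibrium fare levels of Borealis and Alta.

Borealis's profit: π = (p_{Borealis} − 13)(291 − 3p_{Borealis} + 2p_{Alta}).
∂π/∂p_{Borealis} = 330 − 6p_{Borealis} + 2p_{Alta} = 0 ⇒ p_{Borealis} = 55 + (1/3)p_{Alta}.
Similarly p_{Alta} = 55.5 + (1/3)p_{Borealis}.
Substituting the second reaction function into the first: p_{Borealis} = 55 + (1/3)(55.5 + (1/3)p_{Borealis}), which gives (8/9)p_{Borealis} = 73.5 ⇒ p_{Borealis} = 82.6875.
Then p_{Alta} = 55.5 + (1/3)·82.6875 = 83.0625.

82.6875, 83.0625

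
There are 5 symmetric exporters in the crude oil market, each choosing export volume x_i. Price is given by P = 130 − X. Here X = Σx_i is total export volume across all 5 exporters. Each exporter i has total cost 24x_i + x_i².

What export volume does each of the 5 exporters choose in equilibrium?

A representative exporter's profit is π_i = x_i(130 − X) − 24x_i − x_i², with X = x_i + Σ_{j≠i} x_j.
First-order condition: 106 − 4x_i − Σ_{j≠i} x_j = 0.
Imposing symmetry (x_j = x for all j) turns Σ_{j≠i} x_j into 4x, so 106 = 8x and x = 13.25.

13.25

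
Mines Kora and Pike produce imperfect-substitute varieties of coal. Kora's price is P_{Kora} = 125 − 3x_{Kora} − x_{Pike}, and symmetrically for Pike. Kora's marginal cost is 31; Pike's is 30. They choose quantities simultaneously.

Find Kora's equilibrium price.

71.2

Mine Kora's profit: π = x_{Kora}(125 − 3x_{Kora} − x_{Pike}) − 31x_{Kora}.
∂π/∂x_{Kora} = 94 − 6x_{Kora} − x_{Pike} = 0 ⇒ x_{Kora} = 47/3 − (1/6)x_{Pike}.
Similarly x_{Pike} = 95/6 − (1/6)x_{Kora}.
Plugging x_{Pike} into Kora's best response: x_{Kora} = 47/3 − (1/6)(95/6 − (1/6)x_{Kora}) ⇒ (35/36)x_{Kora} = 469/36, so x_{Kora} = 13.4.
Then x_{Pike} = 95/6 − (1/6)·13.4 = 13.6.
P_{Kora} = 125 − 3·13.4 − 13.6 = 71.2.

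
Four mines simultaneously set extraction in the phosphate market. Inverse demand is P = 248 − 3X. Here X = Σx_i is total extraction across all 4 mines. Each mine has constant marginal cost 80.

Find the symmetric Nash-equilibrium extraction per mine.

A representative mine's profit is π_i = x_i(248 − 3X) − 80x_i, with X = x_i + Σ_{j≠i} x_j.
First-order condition: 168 − 6x_i − 3Σ_{j≠i} x_j = 0.
Imposing symmetry (x_j = x for all j) turns Σ_{j≠i} x_j into 3x, so 168 = 15x and x = 11.2.

11.2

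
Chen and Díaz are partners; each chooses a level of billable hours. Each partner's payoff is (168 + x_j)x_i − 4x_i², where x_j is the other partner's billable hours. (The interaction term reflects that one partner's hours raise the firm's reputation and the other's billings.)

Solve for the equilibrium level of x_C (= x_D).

24

Chen's payoff is (168 + x_D)x_C − 4x_C².
∂π/∂x_C = 168 + x_D − 8x_C = 0, so x_C = 21 + 0.125x_D.
By symmetry x_D = x_C; substituting into the reaction function, 0.875x_C = 21 and x_C = 24.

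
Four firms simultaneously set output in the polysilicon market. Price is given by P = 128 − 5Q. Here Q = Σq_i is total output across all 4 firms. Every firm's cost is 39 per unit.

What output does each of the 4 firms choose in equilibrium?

A representative firm's profit is π_i = q_i(128 − 5Q) − 39q_i, with Q = q_i + Σ_{j≠i} q_j.
First-order condition: 89 − 10q_i − 5Σ_{j≠i} q_j = 0.
In a symmetric equilibrium every firm chooses the same q, so Σ_{j≠i} q_j = 3q. The condition becomes 89 − 25q = 0, giving q = 89/25 = 3.56.

3.56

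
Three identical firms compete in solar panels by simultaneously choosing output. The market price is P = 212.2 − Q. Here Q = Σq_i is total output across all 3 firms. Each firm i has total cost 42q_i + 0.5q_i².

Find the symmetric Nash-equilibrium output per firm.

A representative firm's profit is π_i = q_i(212.2 − Q) − 42q_i − 0.5q_i², with Q = q_i + Σ_{j≠i} q_j.
First-order condition: 170.2 − 3q_i − Σ_{j≠i} q_j = 0.
With identical firms, set every q_j = q: then 170.2 − 3q − 2q = 0, i.e. q = 170.2/5 = 34.04.

34.04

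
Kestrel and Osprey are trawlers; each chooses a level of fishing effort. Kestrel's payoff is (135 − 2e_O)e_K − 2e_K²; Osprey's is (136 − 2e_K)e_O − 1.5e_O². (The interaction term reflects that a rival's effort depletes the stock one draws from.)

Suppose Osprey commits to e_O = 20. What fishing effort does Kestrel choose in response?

Expanding Kestrel's payoff: 135e_K − 2e_Oe_K − 2e_K².
∂π/∂e_K = 135 − 2e_O − 4e_K = 0, so e_K = 33.75 − 0.5e_O.
At e_O = 20: e_K = 33.75 − 0.5·20 = 23.75.

23.75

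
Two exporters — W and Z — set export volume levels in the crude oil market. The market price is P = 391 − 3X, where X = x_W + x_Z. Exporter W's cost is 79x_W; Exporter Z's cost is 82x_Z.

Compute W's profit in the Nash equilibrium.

3675

Exporter W's profit: π = x_W(391 − 3(x_W + x_Z)) − 79x_W.
∂π/∂x_W = 312 − 6x_W − 3x_Z = 0, so x_W = 52 − 0.5x_Z.
By the same steps for Z: x_Z = 51.5 − 0.5x_W.
Solving the two reaction functions simultaneously: (1 − (−0.5)(−0.5))x_W = 52 − 0.5·51.5, so 0.75x_W = 26.25 and x_W = 35.
Then x_Z = 51.5 − 0.5·35 = 34.
Price P = 391 − 3·69 = 184.
W's profit: (184 − 79)·35 = 3675.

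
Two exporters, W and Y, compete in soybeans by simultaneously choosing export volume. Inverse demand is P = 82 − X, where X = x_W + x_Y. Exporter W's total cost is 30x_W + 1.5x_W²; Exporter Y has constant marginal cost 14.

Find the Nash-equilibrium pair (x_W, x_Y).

Exporter W's profit: π = x_W(82 − (x_W + x_Y)) − 30x_W − 1.5x_W².
∂π/∂x_W = 52 − 5x_W − x_Y = 0, so x_W = 10.4 − 0.2x_Y.
For Y: ∂π/∂x_Y = 68 − 2x_Y − x_W = 0 ⇒ x_Y = 34 − 0.5x_W.
Solving the two reaction functions simultaneously: (1 − (−0.2)(−0.5))x_W = 10.4 − 0.2·34, so 0.9x_W = 3.6 and x_W = 4.
Then x_Y = 34 − 0.5·4 = 32.

4, 32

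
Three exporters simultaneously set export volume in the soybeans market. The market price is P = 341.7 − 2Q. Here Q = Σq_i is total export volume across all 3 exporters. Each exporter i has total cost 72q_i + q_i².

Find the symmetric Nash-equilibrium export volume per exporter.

A representative exporter's profit is π_i = q_i(341.7 − 2Q) − 72q_i − q_i², with Q = q_i + Σ_{j≠i} q_j.
First-order condition: 269.7 − 6q_i − 2Σ_{j≠i} q_j = 0.
With identical exporters, set every q_j = q: then 269.7 − 6q − 4q = 0, i.e. q = 269.7/10 = 26.97.

26.97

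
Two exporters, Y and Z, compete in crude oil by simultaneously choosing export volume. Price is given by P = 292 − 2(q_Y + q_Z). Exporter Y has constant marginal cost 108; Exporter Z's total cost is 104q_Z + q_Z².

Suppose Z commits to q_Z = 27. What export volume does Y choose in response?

Exporter Y's profit: π = q_Y(292 − 2(q_Y + q_Z)) − 108q_Y.
∂π/∂q_Y = 184 − 4q_Y − 2q_Z = 0, so q_Y = 46 − 0.5q_Z.
At q_Z = 27: q_Y = 46 − 0.5·27 = 32.5.

32.5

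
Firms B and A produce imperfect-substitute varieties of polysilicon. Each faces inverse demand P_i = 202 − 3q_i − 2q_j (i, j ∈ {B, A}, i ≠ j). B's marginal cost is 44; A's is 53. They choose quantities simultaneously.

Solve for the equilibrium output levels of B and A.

Firm B's profit: π = q_B(202 − 3q_B − 2q_A) − 44q_B.
∂π/∂q_B = 158 − 6q_B − 2q_A = 0 ⇒ q_B = 79/3 − (1/3)q_A.
Similarly q_A = 149/6 − (1/3)q_B.
Substituting the second reaction function into the first: q_B = 79/3 − (1/3)(149/6 − (1/3)q_B), which gives (8/9)q_B = 325/18 ⇒ q_B = 20.3125.
Then q_A = 149/6 − (1/3)·20.3125 = 18.0625.

20.3125, 18.0625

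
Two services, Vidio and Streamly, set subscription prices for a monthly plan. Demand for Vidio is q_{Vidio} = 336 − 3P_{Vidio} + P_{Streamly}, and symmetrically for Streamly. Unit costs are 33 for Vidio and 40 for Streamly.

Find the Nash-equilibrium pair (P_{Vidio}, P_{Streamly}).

87.6, 90.6

Vidio's profit: π = (P_{Vidio} − 33)(336 − 3P_{Vidio} + P_{Streamly}).
∂π/∂P_{Vidio} = 435 − 6P_{Vidio} + P_{Streamly} = 0 ⇒ P_{Vidio} = 72.5 + (1/6)P_{Streamly}.
Similarly P_{Streamly} = 76 + (1/6)P_{Vidio}.
Plugging P_{Streamly} into Vidio's best response: P_{Vidio} = 72.5 + (1/6)(76 + (1/6)P_{Vidio}) ⇒ (35/36)P_{Vidio} = 511/6, so P_{Vidio} = 87.6.
Then P_{Streamly} = 76 + (1/6)·87.6 = 90.6.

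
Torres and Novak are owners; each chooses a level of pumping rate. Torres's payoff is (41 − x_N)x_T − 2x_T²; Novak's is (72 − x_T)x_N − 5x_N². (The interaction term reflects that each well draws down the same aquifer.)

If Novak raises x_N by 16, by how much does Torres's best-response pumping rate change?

Expanding Torres's payoff: 41x_T − x_Nx_T − 2x_T².
∂π/∂x_T = 41 − x_N − 4x_T = 0, so x_T = 10.25 − 0.25x_N.
The reaction-function slope is −0.25, so a 16-unit rise in x_N moves x_T by −0.25 × 16 = −4. Torres's best response falls — the actions are strategic substitutes.

-4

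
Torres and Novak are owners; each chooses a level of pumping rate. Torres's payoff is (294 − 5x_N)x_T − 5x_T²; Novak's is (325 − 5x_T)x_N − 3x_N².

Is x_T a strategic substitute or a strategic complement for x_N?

Expanding Torres's payoff: 294x_T − 5x_Nx_T − 5x_T².
∂π/∂x_T = 294 − 5x_N − 10x_T = 0, so x_T = 29.4 − 0.5x_N.
The best-response slope dx_T/dx_N = −0.5 < 0: the reaction function is downward-sloping, so the choices are strategic substitutes.

strategic substitutes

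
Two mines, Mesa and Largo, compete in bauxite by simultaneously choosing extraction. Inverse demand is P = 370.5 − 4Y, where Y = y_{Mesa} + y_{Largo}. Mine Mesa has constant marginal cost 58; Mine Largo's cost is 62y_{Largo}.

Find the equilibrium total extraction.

51.75

Mine Mesa's profit: π = y_{Mesa}(370.5 − 4(y_{Mesa} + y_{Largo})) − 58y_{Mesa}.
∂π/∂y_{Mesa} = 312.5 − 8y_{Mesa} − 4y_{Largo} = 0, so y_{Mesa} = 39.0625 − 0.5y_{Largo}.
By the same steps for Largo: y_{Largo} = 38.5625 − 0.5y_{Mesa}.
Substituting the second reaction function into the first: y_{Mesa} = 39.0625 − 0.5(38.5625 − 0.5y_{Mesa}), which gives 0.75y_{Mesa} = 633/32 ⇒ y_{Mesa} = 26.375.
Then y_{Largo} = 38.5625 − 0.5·26.375 = 25.375.
Total extraction: 26.375 + 25.375 = 51.75.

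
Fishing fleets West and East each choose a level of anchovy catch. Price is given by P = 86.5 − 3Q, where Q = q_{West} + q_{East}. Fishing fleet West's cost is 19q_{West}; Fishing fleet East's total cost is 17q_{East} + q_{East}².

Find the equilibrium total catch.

14

Fishing fleet West's profit: π = q_{West}(86.5 − 3(q_{West} + q_{East})) − 19q_{West}.
∂π/∂q_{West} = 67.5 − 6q_{West} − 3q_{East} = 0, so q_{West} = 11.25 − 0.5q_{East}.
For East: ∂π/∂q_{East} = 69.5 − 8q_{East} − 3q_{West} = 0 ⇒ q_{East} = 8.6875 − 0.375q_{West}.
Plugging q_{East} into West's best response: q_{West} = 11.25 − 0.5(8.6875 − 0.375q_{West}) ⇒ 0.8125q_{West} = 221/32, so q_{West} = 8.5.
Then q_{East} = 8.6875 − 0.375·8.5 = 5.5.
Total catch: 8.5 + 5.5 = 14.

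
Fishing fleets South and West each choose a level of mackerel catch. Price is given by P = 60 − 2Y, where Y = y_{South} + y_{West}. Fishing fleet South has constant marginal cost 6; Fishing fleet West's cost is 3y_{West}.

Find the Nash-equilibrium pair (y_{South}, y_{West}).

8.5, 10

Fishing fleet South's profit: π = y_{South}(60 − 2(y_{South} + y_{West})) − 6y_{South}.
∂π/∂y_{South} = 54 − 4y_{South} − 2y_{West} = 0, so y_{South} = 13.5 − 0.5y_{West}.
By the same steps for West: y_{West} = 14.25 − 0.5y_{South}.
Plugging y_{West} into South's best response: y_{South} = 13.5 − 0.5(14.25 − 0.5y_{South}) ⇒ 0.75y_{South} = 6.375, so y_{South} = 8.5.
Then y_{West} = 14.25 − 0.5·8.5 = 10.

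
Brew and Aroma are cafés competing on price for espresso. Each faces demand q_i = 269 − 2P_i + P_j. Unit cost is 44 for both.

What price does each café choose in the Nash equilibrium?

119

Brew's profit: π = (P_{Brew} − 44)(269 − 2P_{Brew} + P_{Aroma}).
∂π/∂P_{Brew} = 357 − 4P_{Brew} + P_{Aroma} = 0 ⇒ P_{Brew} = 89.25 + 0.25P_{Aroma}.
The game is symmetric, so in equilibrium P_{Aroma} = P_{Brew}: the reaction function gives 0.75P_{Brew} = 89.25, hence P_{Brew} = 119.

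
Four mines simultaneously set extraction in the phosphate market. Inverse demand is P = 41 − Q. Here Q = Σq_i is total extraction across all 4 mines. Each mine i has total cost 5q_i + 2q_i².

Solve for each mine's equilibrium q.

A representative mine's profit is π_i = q_i(41 − Q) − 5q_i − 2q_i², with Q = q_i + Σ_{j≠i} q_j.
First-order condition: 36 − 6q_i − Σ_{j≠i} q_j = 0.
In a symmetric equilibrium every mine chooses the same q, so Σ_{j≠i} q_j = 3q. The condition becomes 36 − 9q = 0, giving q = 36/9 = 4.

4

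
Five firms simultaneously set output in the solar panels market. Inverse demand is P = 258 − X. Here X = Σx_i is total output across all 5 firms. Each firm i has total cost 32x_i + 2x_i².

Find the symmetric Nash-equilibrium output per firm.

A representative firm's profit is π_i = x_i(258 − X) − 32x_i − 2x_i², with X = x_i + Σ_{j≠i} x_j.
First-order condition: 226 − 6x_i − Σ_{j≠i} x_j = 0.
With identical firms, set every x_j = x: then 226 − 6x − 4x = 0, i.e. x = 226/10 = 22.6.

22.6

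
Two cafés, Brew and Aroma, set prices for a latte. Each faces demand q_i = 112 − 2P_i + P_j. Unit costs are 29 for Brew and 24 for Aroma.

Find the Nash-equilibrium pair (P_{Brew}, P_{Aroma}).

Brew's profit: π = (P_{Brew} − 29)(112 − 2P_{Brew} + P_{Aroma}).
∂π/∂P_{Brew} = 170 − 4P_{Brew} + P_{Aroma} = 0 ⇒ P_{Brew} = 42.5 + 0.25P_{Aroma}.
Similarly P_{Aroma} = 40 + 0.25P_{Brew}.
Substituting the second reaction function into the first: P_{Brew} = 42.5 + 0.25(40 + 0.25P_{Brew}), which gives 0.9375P_{Brew} = 52.5 ⇒ P_{Brew} = 56.
Then P_{Aroma} = 40 + 0.25·56 = 54.

56, 54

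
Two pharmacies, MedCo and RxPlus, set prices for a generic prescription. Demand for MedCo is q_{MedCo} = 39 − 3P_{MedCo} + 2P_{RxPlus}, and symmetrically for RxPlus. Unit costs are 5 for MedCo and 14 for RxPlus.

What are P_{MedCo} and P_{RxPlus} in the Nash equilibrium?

MedCo's profit: π = (P_{MedCo} − 5)(39 − 3P_{MedCo} + 2P_{RxPlus}).
∂π/∂P_{MedCo} = 54 − 6P_{MedCo} + 2P_{RxPlus} = 0 ⇒ P_{MedCo} = 9 + (1/3)P_{RxPlus}.
Similarly P_{RxPlus} = 13.5 + (1/3)P_{MedCo}.
Substituting the second reaction function into the first: P_{MedCo} = 9 + (1/3)(13.5 + (1/3)P_{MedCo}), which gives (8/9)P_{MedCo} = 13.5 ⇒ P_{MedCo} = 15.1875.
Then P_{RxPlus} = 13.5 + (1/3)·15.1875 = 18.5625.

15.1875, 18.5625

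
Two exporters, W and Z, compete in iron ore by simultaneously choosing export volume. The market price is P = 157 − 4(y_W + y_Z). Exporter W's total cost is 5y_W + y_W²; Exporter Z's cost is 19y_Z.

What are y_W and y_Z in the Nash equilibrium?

10.375, 12.0625

Exporter W's profit: π = y_W(157 − 4(y_W + y_Z)) − 5y_W − y_W².
∂π/∂y_W = 152 − 10y_W − 4y_Z = 0, so y_W = 15.2 − 0.4y_Z.
For Z: ∂π/∂y_Z = 138 − 8y_Z − 4y_W = 0 ⇒ y_Z = 17.25 − 0.5y_W.
Solving the two reaction functions simultaneously: (1 − (−0.4)(−0.5))y_W = 15.2 − 0.4·17.25, so 0.8y_W = 8.3 and y_W = 10.375.
Then y_Z = 17.25 − 0.5·10.375 = 12.0625.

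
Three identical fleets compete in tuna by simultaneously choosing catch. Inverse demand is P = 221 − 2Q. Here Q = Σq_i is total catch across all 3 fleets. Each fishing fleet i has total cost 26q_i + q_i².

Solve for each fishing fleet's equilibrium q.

19.5

A representative fishing fleet's profit is π_i = q_i(221 − 2Q) − 26q_i − q_i², with Q = q_i + Σ_{j≠i} q_j.
First-order condition: 195 − 6q_i − 2Σ_{j≠i} q_j = 0.
In a symmetric equilibrium every fishing fleet chooses the same q, so Σ_{j≠i} q_j = 2q. The condition becomes 195 − 10q = 0, giving q = 195/10 = 19.5.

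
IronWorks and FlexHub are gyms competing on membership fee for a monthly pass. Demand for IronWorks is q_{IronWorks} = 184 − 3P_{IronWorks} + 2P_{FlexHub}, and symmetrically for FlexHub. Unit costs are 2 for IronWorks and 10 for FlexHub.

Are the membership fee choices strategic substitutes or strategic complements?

IronWorks's profit: π = (P_{IronWorks} − 2)(184 − 3P_{IronWorks} + 2P_{FlexHub}).
∂π/∂P_{IronWorks} = 190 − 6P_{IronWorks} + 2P_{FlexHub} = 0 ⇒ P_{IronWorks} = 95/3 + (1/3)P_{FlexHub}.
The best-response slope dP_{IronWorks}/dP_{FlexHub} = 1/3 > 0: the reaction function is upward-sloping, so the choices are strategic complements.

strategic complements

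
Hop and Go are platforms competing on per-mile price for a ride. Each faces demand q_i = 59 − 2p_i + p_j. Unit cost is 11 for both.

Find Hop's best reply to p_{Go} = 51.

Hop's profit: π = (p_{Hop} − 11)(59 − 2p_{Hop} + p_{Go}).
∂π/∂p_{Hop} = 81 − 4p_{Hop} + p_{Go} = 0 ⇒ p_{Hop} = 20.25 + 0.25p_{Go}.
At p_{Go} = 51: p_{Hop} = 20.25 + 0.25·51 = 33.

33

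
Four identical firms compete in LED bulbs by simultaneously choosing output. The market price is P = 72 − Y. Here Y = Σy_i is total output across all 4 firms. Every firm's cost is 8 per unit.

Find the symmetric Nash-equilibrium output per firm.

12.8

A representative firm's profit is π_i = y_i(72 − Y) − 8y_i, with Y = y_i + Σ_{j≠i} y_j.
First-order condition: 64 − 2y_i − Σ_{j≠i} y_j = 0.
In a symmetric equilibrium every firm chooses the same y, so Σ_{j≠i} y_j = 3y. The condition becomes 64 − 5y = 0, giving y = 64/5 = 12.8.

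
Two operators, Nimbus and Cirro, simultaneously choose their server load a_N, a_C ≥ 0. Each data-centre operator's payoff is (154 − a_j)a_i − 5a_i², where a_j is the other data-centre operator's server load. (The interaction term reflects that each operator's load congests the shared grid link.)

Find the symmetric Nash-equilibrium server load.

14

Nimbus's payoff is (154 − a_C)a_N − 5a_N².
∂π/∂a_N = 154 − a_C − 10a_N = 0, so a_N = 15.4 − 0.1a_C.
The game is symmetric, so in equilibrium a_C = a_N: the reaction function gives 1.1a_N = 15.4, hence a_N = 14.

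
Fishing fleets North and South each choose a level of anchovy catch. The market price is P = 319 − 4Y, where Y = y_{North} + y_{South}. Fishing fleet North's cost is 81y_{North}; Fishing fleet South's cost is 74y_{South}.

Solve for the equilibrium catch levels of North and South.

19.25, 21

Fishing fleet North's profit: π = y_{North}(319 − 4(y_{North} + y_{South})) − 81y_{North}.
∂π/∂y_{North} = 238 − 8y_{North} − 4y_{South} = 0, so y_{North} = 29.75 − 0.5y_{South}.
By the same steps for South: y_{South} = 30.625 − 0.5y_{North}.
Solving the two reaction functions simultaneously: (1 − (−0.5)(−0.5))y_{North} = 29.75 − 0.5·30.625, so 0.75y_{North} = 14.4375 and y_{North} = 19.25.
Then y_{South} = 30.625 − 0.5·19.25 = 21.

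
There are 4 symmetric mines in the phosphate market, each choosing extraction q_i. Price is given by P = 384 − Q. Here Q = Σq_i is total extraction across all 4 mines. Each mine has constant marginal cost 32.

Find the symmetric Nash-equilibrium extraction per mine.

70.4

A representative mine's profit is π_i = q_i(384 − Q) − 32q_i, with Q = q_i + Σ_{j≠i} q_j.
First-order condition: 352 − 2q_i − Σ_{j≠i} q_j = 0.
Imposing symmetry (q_j = q for all j) turns Σ_{j≠i} q_j into 3q, so 352 = 5q and q = 70.4.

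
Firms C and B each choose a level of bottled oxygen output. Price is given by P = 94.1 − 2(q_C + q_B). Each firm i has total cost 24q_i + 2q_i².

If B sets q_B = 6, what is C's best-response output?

Firm C's profit: π = q_C(94.1 − 2(q_C + q_B)) − 24q_C − 2q_C².
∂π/∂q_C = 70.1 − 8q_C − 2q_B = 0, so q_C = 8.7625 − 0.25q_B.
At q_B = 6: q_C = 8.7625 − 0.25·6 = 7.2625.

7.2625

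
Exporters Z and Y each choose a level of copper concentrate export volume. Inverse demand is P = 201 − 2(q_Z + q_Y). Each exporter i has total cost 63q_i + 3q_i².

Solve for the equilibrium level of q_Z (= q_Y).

Exporter Z's profit: π = q_Z(201 − 2(q_Z + q_Y)) − 63q_Z − 3q_Z².
∂π/∂q_Z = 138 − 10q_Z − 2q_Y = 0, so q_Z = 13.8 − 0.2q_Y.
The game is symmetric, so in equilibrium q_Y = q_Z: the reaction function gives 1.2q_Z = 13.8, hence q_Z = 11.5.

11.5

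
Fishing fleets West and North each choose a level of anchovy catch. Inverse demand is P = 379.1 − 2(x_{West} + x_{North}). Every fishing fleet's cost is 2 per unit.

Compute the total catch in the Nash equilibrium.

Fishing fleet West's profit: π = x_{West}(379.1 − 2(x_{West} + x_{North})) − 2x_{West}.
∂π/∂x_{West} = 377.1 − 4x_{West} − 2x_{North} = 0, so x_{West} = 94.275 − 0.5x_{North}.
The game is symmetric, so in equilibrium x_{North} = x_{West}: the reaction function gives 1.5x_{West} = 94.275, hence x_{West} = 62.85.
Total catch: 62.85 + 62.85 = 125.7.

125.7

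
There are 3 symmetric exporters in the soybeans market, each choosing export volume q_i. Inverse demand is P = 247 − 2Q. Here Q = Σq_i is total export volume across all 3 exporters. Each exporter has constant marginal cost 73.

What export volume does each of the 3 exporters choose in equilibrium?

A representative exporter's profit is π_i = q_i(247 − 2Q) − 73q_i, with Q = q_i + Σ_{j≠i} q_j.
First-order condition: 174 − 4q_i − 2Σ_{j≠i} q_j = 0.
In a symmetric equilibrium every exporter chooses the same q, so Σ_{j≠i} q_j = 2q. The condition becomes 174 − 8q = 0, giving q = 174/8 = 21.75.

21.75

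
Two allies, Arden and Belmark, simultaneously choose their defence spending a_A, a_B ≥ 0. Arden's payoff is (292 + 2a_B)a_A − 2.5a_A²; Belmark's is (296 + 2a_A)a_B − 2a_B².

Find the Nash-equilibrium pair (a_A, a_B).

Expanding Arden's payoff: 292a_A + 2a_Ba_A − 2.5a_A².
∂π/∂a_A = 292 + 2a_B − 5a_A = 0, so a_A = 58.4 + 0.4a_B.
Likewise for Belmark: a_B = 74 + 0.5a_A.
Plugging a_B into Arden's best response: a_A = 58.4 + 0.4(74 + 0.5a_A) ⇒ 0.8a_A = 88, so a_A = 110.
Then a_B = 74 + 0.5·110 = 129.

110, 129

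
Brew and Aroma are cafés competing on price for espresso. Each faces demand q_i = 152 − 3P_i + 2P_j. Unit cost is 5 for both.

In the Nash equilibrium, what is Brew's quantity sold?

110.25

Brew's profit: π = (P_{Brew} − 5)(152 − 3P_{Brew} + 2P_{Aroma}).
∂π/∂P_{Brew} = 167 − 6P_{Brew} + 2P_{Aroma} = 0 ⇒ P_{Brew} = 167/6 + (1/3)P_{Aroma}.
By symmetry P_{Aroma} = P_{Brew}; substituting into the reaction function, (2/3)P_{Brew} = 167/6 and P_{Brew} = 41.75.
q_{Brew} = 152 − 3·41.75 + 2·41.75 = 110.25.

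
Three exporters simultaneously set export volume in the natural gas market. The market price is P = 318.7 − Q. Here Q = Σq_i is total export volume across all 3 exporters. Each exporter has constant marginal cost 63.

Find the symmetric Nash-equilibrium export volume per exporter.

63.925

A representative exporter's profit is π_i = q_i(318.7 − Q) − 63q_i, with Q = q_i + Σ_{j≠i} q_j.
First-order condition: 255.7 − 2q_i − Σ_{j≠i} q_j = 0.
Imposing symmetry (q_j = q for all j) turns Σ_{j≠i} q_j into 2q, so 255.7 = 4q and q = 63.925.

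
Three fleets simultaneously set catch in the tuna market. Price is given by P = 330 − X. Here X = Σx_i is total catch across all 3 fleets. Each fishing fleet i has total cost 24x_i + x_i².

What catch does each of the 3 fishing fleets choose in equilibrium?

A representative fishing fleet's profit is π_i = x_i(330 − X) − 24x_i − x_i², with X = x_i + Σ_{j≠i} x_j.
First-order condition: 306 − 4x_i − Σ_{j≠i} x_j = 0.
With identical fishing fleets, set every x_j = x: then 306 − 4x − 2x = 0, i.e. x = 306/6 = 51.

51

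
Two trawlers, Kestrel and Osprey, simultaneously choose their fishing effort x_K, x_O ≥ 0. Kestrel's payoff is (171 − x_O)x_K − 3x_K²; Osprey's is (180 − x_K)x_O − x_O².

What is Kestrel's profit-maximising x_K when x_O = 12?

Expanding Kestrel's payoff: 171x_K − x_Ox_K − 3x_K².
∂π/∂x_K = 171 − x_O − 6x_K = 0, so x_K = 28.5 − (1/6)x_O.
At x_O = 12: x_K = 28.5 − (1/6)·12 = 26.5.

26.5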